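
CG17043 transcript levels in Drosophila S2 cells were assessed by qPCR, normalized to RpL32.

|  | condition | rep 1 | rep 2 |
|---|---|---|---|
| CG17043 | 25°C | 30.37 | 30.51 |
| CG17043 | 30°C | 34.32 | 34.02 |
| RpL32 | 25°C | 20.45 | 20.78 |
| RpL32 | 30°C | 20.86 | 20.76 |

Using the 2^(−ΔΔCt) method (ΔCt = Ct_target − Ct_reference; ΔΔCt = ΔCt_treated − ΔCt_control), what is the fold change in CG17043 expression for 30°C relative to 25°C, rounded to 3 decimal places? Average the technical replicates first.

Mean Ct: CG17043 25°C 30.440; CG17043 30°C 34.170; RpL32 25°C 20.615; RpL32 30°C 20.810
ΔCt(25°C) = 30.440 − 20.615 = 9.825
ΔCt(30°C) = 34.170 − 20.810 = 13.360
ΔΔCt = 13.360 − 9.825 = 3.535
Fold change = 2^(−3.535) = 0.0863

0.086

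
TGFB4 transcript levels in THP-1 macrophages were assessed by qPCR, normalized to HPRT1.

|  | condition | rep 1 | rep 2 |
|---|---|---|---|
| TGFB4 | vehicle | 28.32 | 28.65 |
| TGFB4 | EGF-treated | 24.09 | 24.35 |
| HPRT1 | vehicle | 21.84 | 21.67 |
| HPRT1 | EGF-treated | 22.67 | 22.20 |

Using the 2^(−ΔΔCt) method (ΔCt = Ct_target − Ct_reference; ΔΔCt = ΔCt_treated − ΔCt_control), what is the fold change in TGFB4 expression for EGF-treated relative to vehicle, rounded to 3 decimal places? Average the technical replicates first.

30.803

Mean Ct: TGFB4 vehicle 28.485; TGFB4 EGF-treated 24.220; HPRT1 vehicle 21.755; HPRT1 EGF-treated 22.435
ΔCt(vehicle) = 28.485 − 21.755 = 6.730
ΔCt(EGF-treated) = 24.220 − 22.435 = 1.785
ΔΔCt = 1.785 − 6.730 = -4.945
Fold change = 2^(−(-4.945)) = 2^4.945 = 30.8030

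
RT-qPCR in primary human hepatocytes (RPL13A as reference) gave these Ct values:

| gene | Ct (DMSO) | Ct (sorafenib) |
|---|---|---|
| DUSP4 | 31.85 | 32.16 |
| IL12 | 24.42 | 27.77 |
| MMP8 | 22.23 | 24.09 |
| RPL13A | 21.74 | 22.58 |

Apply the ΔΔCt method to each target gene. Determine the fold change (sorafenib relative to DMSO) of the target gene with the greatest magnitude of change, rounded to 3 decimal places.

DUSP4: ΔΔCt = (32.16−22.58) − (31.85−21.74) = 9.58 − 10.11 = -0.53; fold change = 2^0.53 = 1.444
IL12: ΔΔCt = (27.77−22.58) − (24.42−21.74) = 5.19 − 2.68 = 2.51; fold change = 2^-2.51 = 0.176
MMP8: ΔΔCt = (24.09−22.58) − (22.23−21.74) = 1.51 − 0.49 = 1.02; fold change = 2^-1.02 = 0.493
IL12 has the largest |ΔΔCt| = 2.51.

0.176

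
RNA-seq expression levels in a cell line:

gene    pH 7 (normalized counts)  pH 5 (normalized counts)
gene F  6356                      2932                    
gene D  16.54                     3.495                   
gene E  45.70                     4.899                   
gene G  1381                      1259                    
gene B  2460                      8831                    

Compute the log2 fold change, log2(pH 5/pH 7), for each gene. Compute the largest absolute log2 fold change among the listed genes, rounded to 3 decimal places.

log2(2932/6356) = -1.116  (gene F)
log2(3.495/16.54) = -2.243  (gene D)
log2(4.899/45.70) = -3.222  (gene E)
log2(1259/1381) = -0.133  (gene G)
log2(8831/2460) = 1.844  (gene B)
The largest magnitude belongs to gene E.

3.222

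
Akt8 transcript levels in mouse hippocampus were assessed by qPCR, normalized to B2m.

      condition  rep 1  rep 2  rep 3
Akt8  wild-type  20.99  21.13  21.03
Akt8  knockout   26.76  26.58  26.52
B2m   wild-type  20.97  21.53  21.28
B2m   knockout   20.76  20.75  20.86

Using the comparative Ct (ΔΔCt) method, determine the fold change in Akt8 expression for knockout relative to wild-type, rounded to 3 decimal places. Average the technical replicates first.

0.015

Mean Ct: Akt8 wild-type 21.050; Akt8 knockout 26.620; B2m wild-type 21.260; B2m knockout 20.790
ΔCt(wild-type) = 21.050 − 21.260 = -0.210
ΔCt(knockout) = 26.620 − 20.790 = 5.830
ΔΔCt = 5.830 − (-0.210) = 6.040
Fold change = 2^(−6.040) = 0.0152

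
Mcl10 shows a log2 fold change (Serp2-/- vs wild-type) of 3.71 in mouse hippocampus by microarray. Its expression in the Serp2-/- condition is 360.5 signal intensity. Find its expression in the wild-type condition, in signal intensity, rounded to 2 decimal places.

27.55

Fold change = 2^(3.71) = 13.0864
wild-type expression = 360.5 / 13.0864 = 27.55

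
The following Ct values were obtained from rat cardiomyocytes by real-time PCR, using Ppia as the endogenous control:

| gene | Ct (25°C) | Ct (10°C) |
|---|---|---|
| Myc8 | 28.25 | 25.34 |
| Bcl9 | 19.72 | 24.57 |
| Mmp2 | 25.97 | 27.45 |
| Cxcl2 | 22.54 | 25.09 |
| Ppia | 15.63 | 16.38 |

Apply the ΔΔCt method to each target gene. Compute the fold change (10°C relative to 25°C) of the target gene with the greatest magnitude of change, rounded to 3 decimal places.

Myc8: ΔΔCt = (25.34−16.38) − (28.25−15.63) = 8.96 − 12.62 = -3.66; fold change = 2^3.66 = 12.641
Bcl9: ΔΔCt = (24.57−16.38) − (19.72−15.63) = 8.19 − 4.09 = 4.10; fold change = 2^-4.10 = 0.058
Mmp2: ΔΔCt = (27.45−16.38) − (25.97−15.63) = 11.07 − 10.34 = 0.73; fold change = 2^-0.73 = 0.603
Cxcl2: ΔΔCt = (25.09−16.38) − (22.54−15.63) = 8.71 − 6.91 = 1.80; fold change = 2^-1.80 = 0.287
Bcl9 has the largest |ΔΔCt| = 4.10.

0.058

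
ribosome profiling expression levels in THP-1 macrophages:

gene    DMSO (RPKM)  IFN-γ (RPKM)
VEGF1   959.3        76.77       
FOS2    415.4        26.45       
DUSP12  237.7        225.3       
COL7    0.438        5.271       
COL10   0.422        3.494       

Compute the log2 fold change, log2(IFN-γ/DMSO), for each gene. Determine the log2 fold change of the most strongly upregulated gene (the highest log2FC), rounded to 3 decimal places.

log2(76.77/959.3) = -3.643  (VEGF1)
log2(26.45/415.4) = -3.973  (FOS2)
log2(225.3/237.7) = -0.077  (DUSP12)
log2(5.271/0.438) = 3.589  (COL7)
log2(3.494/0.422) = 3.050  (COL10)
COL7 is most strongly upregulated.

3.589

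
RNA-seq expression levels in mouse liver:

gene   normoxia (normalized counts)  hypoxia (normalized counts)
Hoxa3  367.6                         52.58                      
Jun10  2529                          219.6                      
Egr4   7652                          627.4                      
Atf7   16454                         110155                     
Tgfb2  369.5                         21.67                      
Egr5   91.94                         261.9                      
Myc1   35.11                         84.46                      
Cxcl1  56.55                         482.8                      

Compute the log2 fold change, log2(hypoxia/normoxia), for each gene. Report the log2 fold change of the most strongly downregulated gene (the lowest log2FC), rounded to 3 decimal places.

log2(52.58/367.6) = -2.806  (Hoxa3)
log2(219.6/2529) = -3.526  (Jun10)
log2(627.4/7652) = -3.608  (Egr4)
log2(110155/16454) = 2.743  (Atf7)
log2(21.67/369.5) = -4.092  (Tgfb2)
log2(261.9/91.94) = 1.510  (Egr5)
log2(84.46/35.11) = 1.266  (Myc1)
log2(482.8/56.55) = 3.094  (Cxcl1)
Tgfb2 is most strongly downregulated.

-4.092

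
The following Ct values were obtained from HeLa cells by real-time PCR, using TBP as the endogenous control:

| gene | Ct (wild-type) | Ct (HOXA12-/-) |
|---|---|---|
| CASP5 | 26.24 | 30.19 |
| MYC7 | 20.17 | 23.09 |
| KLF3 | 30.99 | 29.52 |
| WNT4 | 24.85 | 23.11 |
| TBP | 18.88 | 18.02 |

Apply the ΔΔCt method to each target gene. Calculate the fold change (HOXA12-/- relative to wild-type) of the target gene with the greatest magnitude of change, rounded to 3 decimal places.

CASP5: ΔΔCt = (30.19−18.02) − (26.24−18.88) = 12.17 − 7.36 = 4.81; fold change = 2^-4.81 = 0.036
MYC7: ΔΔCt = (23.09−18.02) − (20.17−18.88) = 5.07 − 1.29 = 3.78; fold change = 2^-3.78 = 0.073
KLF3: ΔΔCt = (29.52−18.02) − (30.99−18.88) = 11.50 − 12.11 = -0.61; fold change = 2^0.61 = 1.526
WNT4: ΔΔCt = (23.11−18.02) − (24.85−18.88) = 5.09 − 5.97 = -0.88; fold change = 2^0.88 = 1.840
CASP5 has the largest |ΔΔCt| = 4.81.

0.036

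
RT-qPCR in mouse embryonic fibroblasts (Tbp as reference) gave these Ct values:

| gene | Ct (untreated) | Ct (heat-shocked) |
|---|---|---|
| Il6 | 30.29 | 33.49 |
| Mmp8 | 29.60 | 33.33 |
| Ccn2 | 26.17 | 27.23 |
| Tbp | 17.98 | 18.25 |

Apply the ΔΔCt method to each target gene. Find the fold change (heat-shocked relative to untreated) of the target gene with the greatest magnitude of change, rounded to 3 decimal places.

0.091

Il6: ΔΔCt = (33.49−18.25) − (30.29−17.98) = 15.24 − 12.31 = 2.93; fold change = 2^-2.93 = 0.131
Mmp8: ΔΔCt = (33.33−18.25) − (29.60−17.98) = 15.08 − 11.62 = 3.46; fold change = 2^-3.46 = 0.091
Ccn2: ΔΔCt = (27.23−18.25) − (26.17−17.98) = 8.98 − 8.19 = 0.79; fold change = 2^-0.79 = 0.578
Mmp8 has the largest |ΔΔCt| = 3.46.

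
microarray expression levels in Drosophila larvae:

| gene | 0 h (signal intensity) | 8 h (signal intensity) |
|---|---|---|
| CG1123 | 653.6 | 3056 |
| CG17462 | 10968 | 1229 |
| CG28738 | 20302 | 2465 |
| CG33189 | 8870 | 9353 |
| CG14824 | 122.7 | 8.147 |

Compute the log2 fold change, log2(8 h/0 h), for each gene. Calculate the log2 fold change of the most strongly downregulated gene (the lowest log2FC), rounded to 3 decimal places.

log2(3056/653.6) = 2.225  (CG1123)
log2(1229/10968) = -3.158  (CG17462)
log2(2465/20302) = -3.042  (CG28738)
log2(9353/8870) = 0.076  (CG33189)
log2(8.147/122.7) = -3.913  (CG14824)
CG14824 is most strongly downregulated.

-3.913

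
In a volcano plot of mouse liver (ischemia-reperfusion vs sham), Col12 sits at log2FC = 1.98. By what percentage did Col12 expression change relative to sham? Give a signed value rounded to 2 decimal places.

Fold change = 2^(1.98) = 3.9449
Percent change = (FC − 1) × 100% = (3.9449 − 1) × 100 = 294.49%

294.49%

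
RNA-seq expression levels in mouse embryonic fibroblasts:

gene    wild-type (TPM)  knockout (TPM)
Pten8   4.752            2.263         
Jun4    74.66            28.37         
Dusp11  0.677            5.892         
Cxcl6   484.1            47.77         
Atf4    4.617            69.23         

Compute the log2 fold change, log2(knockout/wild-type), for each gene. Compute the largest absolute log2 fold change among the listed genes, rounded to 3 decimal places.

log2(2.263/4.752) = -1.070  (Pten8)
log2(28.37/74.66) = -1.396  (Jun4)
log2(5.892/0.677) = 3.122  (Dusp11)
log2(47.77/484.1) = -3.341  (Cxcl6)
log2(69.23/4.617) = 3.906  (Atf4)
The largest magnitude belongs to Atf4.

3.906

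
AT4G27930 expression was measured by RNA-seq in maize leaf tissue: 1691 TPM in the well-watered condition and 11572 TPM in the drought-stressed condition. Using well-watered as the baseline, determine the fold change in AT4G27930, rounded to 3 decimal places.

6.843

Fold change = 11572 / 1691 = 6.8433
AT4G27930 is upregulated.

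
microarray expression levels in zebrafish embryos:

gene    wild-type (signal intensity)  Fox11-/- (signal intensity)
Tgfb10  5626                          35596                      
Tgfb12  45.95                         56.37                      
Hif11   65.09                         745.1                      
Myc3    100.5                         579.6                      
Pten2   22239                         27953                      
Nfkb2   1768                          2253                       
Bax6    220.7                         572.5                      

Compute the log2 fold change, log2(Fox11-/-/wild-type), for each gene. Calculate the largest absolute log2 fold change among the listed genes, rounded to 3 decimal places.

log2(35596/5626) = 2.662  (Tgfb10)
log2(56.37/45.95) = 0.295  (Tgfb12)
log2(745.1/65.09) = 3.517  (Hif11)
log2(579.6/100.5) = 2.528  (Myc3)
log2(27953/22239) = 0.330  (Pten2)
log2(2253/1768) = 0.350  (Nfkb2)
log2(572.5/220.7) = 1.375  (Bax6)
The largest magnitude belongs to Hif11.

3.517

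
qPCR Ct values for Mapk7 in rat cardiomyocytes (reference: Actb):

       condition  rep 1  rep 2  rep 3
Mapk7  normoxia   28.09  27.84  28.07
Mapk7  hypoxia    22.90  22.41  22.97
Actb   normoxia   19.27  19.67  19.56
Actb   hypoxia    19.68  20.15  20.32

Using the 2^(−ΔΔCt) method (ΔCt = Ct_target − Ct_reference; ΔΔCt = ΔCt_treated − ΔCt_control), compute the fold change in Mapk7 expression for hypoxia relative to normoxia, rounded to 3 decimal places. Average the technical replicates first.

55.330

Mean Ct: Mapk7 normoxia 28.000; Mapk7 hypoxia 22.760; Actb normoxia 19.500; Actb hypoxia 20.050
ΔCt(normoxia) = 28.000 − 19.500 = 8.500
ΔCt(hypoxia) = 22.760 − 20.050 = 2.710
ΔΔCt = 2.710 − 8.500 = -5.790
Fold change = 2^(−(-5.790)) = 2^5.790 = 55.3304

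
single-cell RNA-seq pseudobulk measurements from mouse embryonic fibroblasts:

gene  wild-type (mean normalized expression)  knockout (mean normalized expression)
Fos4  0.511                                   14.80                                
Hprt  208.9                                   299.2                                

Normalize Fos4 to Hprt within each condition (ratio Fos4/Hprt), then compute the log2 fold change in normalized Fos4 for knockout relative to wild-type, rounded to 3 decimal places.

4.338

Fos4/Hprt (wild-type) = 0.511 / 208.9 = 0.0024461
Fos4/Hprt (knockout) = 14.80 / 299.2 = 0.049465
Fold change = 0.049465 / 0.0024461 = 20.2217
log2(20.2217) = 4.3378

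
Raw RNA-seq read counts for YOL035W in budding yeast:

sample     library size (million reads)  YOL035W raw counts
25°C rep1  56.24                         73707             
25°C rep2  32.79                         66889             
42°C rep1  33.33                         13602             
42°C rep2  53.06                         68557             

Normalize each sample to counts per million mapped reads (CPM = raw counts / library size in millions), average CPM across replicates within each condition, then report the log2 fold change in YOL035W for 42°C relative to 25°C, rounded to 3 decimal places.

CPM(25°C rep1) = 73707 / 56.24 = 1310.5797
CPM(25°C rep2) = 66889 / 32.79 = 2039.9207
CPM(42°C rep1) = 13602 / 33.33 = 408.1008
CPM(42°C rep2) = 68557 / 53.06 = 1292.0656
mean CPM(25°C) = 1675.2502; mean CPM(42°C) = 850.0832
Fold change = 850.0832 / 1675.2502 = 0.50744
log2(0.50744) = -0.9787

-0.979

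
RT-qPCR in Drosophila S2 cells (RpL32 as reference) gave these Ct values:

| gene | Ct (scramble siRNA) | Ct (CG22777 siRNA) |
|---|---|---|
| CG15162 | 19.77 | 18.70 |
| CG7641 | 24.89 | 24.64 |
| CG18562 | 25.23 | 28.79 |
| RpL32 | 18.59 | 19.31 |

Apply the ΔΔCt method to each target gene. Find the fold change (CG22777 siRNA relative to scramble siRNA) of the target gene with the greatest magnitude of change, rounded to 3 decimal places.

0.140

CG15162: ΔΔCt = (18.70−19.31) − (19.77−18.59) = -0.61 − 1.18 = -1.79; fold change = 2^1.79 = 3.458
CG7641: ΔΔCt = (24.64−19.31) − (24.89−18.59) = 5.33 − 6.30 = -0.97; fold change = 2^0.97 = 1.959
CG18562: ΔΔCt = (28.79−19.31) − (25.23−18.59) = 9.48 − 6.64 = 2.84; fold change = 2^-2.84 = 0.140
CG18562 has the largest |ΔΔCt| = 2.84.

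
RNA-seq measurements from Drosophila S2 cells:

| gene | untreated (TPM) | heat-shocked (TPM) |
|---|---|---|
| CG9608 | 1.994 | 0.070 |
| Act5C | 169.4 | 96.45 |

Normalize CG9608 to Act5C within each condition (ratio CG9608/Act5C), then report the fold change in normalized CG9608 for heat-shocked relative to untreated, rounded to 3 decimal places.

CG9608/Act5C (untreated) = 1.994 / 169.4 = 0.011771
CG9608/Act5C (heat-shocked) = 0.070 / 96.45 = 0.00072576
Fold change = 0.00072576 / 0.011771 = 0.0617

0.062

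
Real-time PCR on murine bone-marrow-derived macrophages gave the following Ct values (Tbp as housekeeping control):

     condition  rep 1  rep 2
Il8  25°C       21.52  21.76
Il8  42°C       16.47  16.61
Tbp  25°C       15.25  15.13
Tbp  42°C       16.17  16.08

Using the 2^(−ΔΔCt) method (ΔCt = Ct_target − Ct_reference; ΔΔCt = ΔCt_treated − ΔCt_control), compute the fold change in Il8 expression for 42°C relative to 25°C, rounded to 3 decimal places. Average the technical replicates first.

Mean Ct: Il8 25°C 21.640; Il8 42°C 16.540; Tbp 25°C 15.190; Tbp 42°C 16.125
ΔCt(25°C) = 21.640 − 15.190 = 6.450
ΔCt(42°C) = 16.540 − 16.125 = 0.415
ΔΔCt = 0.415 − 6.450 = -6.035
Fold change = 2^(−(-6.035)) = 2^6.035 = 65.5716

65.572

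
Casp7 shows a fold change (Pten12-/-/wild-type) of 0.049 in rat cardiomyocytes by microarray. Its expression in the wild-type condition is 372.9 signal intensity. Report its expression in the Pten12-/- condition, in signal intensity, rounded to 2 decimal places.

18.27

Pten12-/- expression = 372.9 × 0.049 = 18.27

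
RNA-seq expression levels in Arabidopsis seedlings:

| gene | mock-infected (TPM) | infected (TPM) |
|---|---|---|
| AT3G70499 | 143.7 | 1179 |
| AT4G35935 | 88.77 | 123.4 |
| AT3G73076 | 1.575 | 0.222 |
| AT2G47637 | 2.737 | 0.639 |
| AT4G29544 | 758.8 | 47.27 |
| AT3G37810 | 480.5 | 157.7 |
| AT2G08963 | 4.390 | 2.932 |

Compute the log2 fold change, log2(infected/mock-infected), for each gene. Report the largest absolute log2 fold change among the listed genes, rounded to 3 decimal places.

4.005

log2(1179/143.7) = 3.036  (AT3G70499)
log2(123.4/88.77) = 0.475  (AT4G35935)
log2(0.222/1.575) = -2.827  (AT3G73076)
log2(0.639/2.737) = -2.099  (AT2G47637)
log2(47.27/758.8) = -4.005  (AT4G29544)
log2(157.7/480.5) = -1.607  (AT3G37810)
log2(2.932/4.390) = -0.582  (AT2G08963)
The largest magnitude belongs to AT4G29544.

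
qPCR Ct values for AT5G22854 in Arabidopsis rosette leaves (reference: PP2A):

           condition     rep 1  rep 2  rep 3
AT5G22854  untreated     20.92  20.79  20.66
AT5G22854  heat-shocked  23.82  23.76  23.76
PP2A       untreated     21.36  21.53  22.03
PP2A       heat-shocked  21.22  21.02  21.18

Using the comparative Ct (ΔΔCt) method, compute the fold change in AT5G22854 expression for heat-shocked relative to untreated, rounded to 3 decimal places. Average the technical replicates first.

Mean Ct: AT5G22854 untreated 20.790; AT5G22854 heat-shocked 23.780; PP2A untreated 21.640; PP2A heat-shocked 21.140
ΔCt(untreated) = 20.790 − 21.640 = -0.850
ΔCt(heat-shocked) = 23.780 − 21.140 = 2.640
ΔΔCt = 2.640 − (-0.850) = 3.490
Fold change = 2^(−3.490) = 0.0890

0.089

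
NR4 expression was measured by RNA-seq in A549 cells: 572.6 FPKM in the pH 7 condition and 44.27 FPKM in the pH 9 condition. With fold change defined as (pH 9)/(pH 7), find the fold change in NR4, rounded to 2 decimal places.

0.08

Fold change = 44.27 / 572.6 = 0.077
NR4 is downregulated.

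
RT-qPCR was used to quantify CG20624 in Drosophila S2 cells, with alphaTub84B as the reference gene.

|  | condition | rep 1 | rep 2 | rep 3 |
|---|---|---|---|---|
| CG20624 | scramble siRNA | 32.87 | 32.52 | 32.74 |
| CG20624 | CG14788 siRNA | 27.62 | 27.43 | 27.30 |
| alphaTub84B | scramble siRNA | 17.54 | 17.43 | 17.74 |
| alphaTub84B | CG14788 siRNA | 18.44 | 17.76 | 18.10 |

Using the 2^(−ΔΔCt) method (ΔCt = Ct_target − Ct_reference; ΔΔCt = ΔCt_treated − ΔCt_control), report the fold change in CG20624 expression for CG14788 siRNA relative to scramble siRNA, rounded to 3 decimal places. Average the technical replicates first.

Mean Ct: CG20624 scramble siRNA 32.710; CG20624 CG14788 siRNA 27.450; alphaTub84B scramble siRNA 17.570; alphaTub84B CG14788 siRNA 18.100
ΔCt(scramble siRNA) = 32.710 − 17.570 = 15.140
ΔCt(CG14788 siRNA) = 27.450 − 18.100 = 9.350
ΔΔCt = 9.350 − 15.140 = -5.790
Fold change = 2^(−(-5.790)) = 2^5.790 = 55.3304

55.330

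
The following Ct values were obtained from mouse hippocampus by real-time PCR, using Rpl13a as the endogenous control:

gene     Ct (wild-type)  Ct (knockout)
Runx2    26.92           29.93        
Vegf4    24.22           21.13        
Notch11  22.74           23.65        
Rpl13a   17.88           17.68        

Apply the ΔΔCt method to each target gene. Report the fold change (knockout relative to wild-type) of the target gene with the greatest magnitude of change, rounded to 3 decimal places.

0.108

Runx2: ΔΔCt = (29.93−17.68) − (26.92−17.88) = 12.25 − 9.04 = 3.21; fold change = 2^-3.21 = 0.108
Vegf4: ΔΔCt = (21.13−17.68) − (24.22−17.88) = 3.45 − 6.34 = -2.89; fold change = 2^2.89 = 7.413
Notch11: ΔΔCt = (23.65−17.68) − (22.74−17.88) = 5.97 − 4.86 = 1.11; fold change = 2^-1.11 = 0.463
Runx2 has the largest |ΔΔCt| = 3.21.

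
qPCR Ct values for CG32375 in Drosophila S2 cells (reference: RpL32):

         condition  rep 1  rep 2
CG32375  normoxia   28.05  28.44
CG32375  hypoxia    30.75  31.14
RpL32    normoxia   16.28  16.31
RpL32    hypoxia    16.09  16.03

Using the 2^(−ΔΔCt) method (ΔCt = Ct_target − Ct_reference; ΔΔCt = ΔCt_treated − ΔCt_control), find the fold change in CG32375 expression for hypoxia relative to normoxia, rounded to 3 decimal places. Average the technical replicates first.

0.131

Mean Ct: CG32375 normoxia 28.245; CG32375 hypoxia 30.945; RpL32 normoxia 16.295; RpL32 hypoxia 16.060
ΔCt(normoxia) = 28.245 − 16.295 = 11.950
ΔCt(hypoxia) = 30.945 − 16.060 = 14.885
ΔΔCt = 14.885 − 11.950 = 2.935
Fold change = 2^(−2.935) = 0.1308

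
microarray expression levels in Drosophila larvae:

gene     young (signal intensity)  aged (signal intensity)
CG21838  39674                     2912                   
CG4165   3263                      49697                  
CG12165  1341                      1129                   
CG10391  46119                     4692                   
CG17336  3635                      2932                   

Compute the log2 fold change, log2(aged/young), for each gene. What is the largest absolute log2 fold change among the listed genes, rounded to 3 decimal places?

log2(2912/39674) = -3.768  (CG21838)
log2(49697/3263) = 3.929  (CG4165)
log2(1129/1341) = -0.248  (CG12165)
log2(4692/46119) = -3.297  (CG10391)
log2(2932/3635) = -0.310  (CG17336)
The largest magnitude belongs to CG4165.

3.929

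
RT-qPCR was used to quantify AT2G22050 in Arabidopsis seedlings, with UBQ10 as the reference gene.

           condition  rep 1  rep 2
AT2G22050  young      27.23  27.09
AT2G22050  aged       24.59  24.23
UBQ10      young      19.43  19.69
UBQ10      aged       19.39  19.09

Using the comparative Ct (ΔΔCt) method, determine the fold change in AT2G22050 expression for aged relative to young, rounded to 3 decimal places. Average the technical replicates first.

Mean Ct: AT2G22050 young 27.160; AT2G22050 aged 24.410; UBQ10 young 19.560; UBQ10 aged 19.240
ΔCt(young) = 27.160 − 19.560 = 7.600
ΔCt(aged) = 24.410 − 19.240 = 5.170
ΔΔCt = 5.170 − 7.600 = -2.430
Fold change = 2^(−(-2.430)) = 2^2.430 = 5.3889

5.389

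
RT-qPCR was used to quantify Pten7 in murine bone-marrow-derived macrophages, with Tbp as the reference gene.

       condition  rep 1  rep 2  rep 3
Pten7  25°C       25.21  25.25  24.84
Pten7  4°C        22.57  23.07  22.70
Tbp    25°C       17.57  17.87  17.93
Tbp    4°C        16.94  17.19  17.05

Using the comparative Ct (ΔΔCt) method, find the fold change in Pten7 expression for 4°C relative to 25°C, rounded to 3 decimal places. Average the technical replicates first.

3.010

Mean Ct: Pten7 25°C 25.100; Pten7 4°C 22.780; Tbp 25°C 17.790; Tbp 4°C 17.060
ΔCt(25°C) = 25.100 − 17.790 = 7.310
ΔCt(4°C) = 22.780 − 17.060 = 5.720
ΔΔCt = 5.720 − 7.310 = -1.590
Fold change = 2^(−(-1.590)) = 2^1.590 = 3.0105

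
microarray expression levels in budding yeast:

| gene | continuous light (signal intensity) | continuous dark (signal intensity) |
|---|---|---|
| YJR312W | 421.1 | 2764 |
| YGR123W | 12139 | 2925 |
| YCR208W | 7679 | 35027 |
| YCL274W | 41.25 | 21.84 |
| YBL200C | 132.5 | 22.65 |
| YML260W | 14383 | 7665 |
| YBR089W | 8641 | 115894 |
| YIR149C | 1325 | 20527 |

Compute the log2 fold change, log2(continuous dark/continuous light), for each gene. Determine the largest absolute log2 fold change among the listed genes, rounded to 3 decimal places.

log2(2764/421.1) = 2.715  (YJR312W)
log2(2925/12139) = -2.053  (YGR123W)
log2(35027/7679) = 2.189  (YCR208W)
log2(21.84/41.25) = -0.917  (YCL274W)
log2(22.65/132.5) = -2.548  (YBL200C)
log2(7665/14383) = -0.908  (YML260W)
log2(115894/8641) = 3.745  (YBR089W)
log2(20527/1325) = 3.953  (YIR149C)
The largest magnitude belongs to YIR149C.

3.953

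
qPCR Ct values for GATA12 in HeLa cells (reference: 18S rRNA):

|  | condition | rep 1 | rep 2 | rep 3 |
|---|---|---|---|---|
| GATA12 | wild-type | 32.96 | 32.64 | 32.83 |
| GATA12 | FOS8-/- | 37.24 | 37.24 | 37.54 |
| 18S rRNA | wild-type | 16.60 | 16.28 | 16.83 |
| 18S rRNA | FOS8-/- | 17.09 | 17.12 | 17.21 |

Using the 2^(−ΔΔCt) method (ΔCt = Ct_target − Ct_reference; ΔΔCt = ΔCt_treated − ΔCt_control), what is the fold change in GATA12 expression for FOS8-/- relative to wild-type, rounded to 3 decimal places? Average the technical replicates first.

0.064

Mean Ct: GATA12 wild-type 32.810; GATA12 FOS8-/- 37.340; 18S rRNA wild-type 16.570; 18S rRNA FOS8-/- 17.140
ΔCt(wild-type) = 32.810 − 16.570 = 16.240
ΔCt(FOS8-/-) = 37.340 − 17.140 = 20.200
ΔΔCt = 20.200 − 16.240 = 3.960
Fold change = 2^(−3.960) = 0.0643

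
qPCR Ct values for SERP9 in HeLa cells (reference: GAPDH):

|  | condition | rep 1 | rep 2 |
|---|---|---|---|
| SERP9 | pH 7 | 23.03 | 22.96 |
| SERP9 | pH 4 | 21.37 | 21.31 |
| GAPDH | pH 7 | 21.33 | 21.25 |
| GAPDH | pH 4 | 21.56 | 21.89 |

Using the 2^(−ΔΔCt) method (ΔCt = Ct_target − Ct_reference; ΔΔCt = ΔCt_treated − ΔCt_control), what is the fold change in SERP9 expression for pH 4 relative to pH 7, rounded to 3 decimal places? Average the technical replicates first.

Mean Ct: SERP9 pH 7 22.995; SERP9 pH 4 21.340; GAPDH pH 7 21.290; GAPDH pH 4 21.725
ΔCt(pH 7) = 22.995 − 21.290 = 1.705
ΔCt(pH 4) = 21.340 − 21.725 = -0.385
ΔΔCt = -0.385 − 1.705 = -2.090
Fold change = 2^(−(-2.090)) = 2^2.090 = 4.2575

4.257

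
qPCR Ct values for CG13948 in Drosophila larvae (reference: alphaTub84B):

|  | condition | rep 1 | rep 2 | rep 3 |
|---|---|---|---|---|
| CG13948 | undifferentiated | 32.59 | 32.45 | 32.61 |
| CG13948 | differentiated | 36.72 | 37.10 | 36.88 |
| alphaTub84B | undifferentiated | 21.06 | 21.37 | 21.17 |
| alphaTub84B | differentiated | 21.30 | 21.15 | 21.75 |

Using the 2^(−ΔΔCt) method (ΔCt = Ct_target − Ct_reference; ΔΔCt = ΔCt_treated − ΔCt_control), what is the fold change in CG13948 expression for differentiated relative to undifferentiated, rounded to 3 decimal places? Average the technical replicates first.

0.056

Mean Ct: CG13948 undifferentiated 32.550; CG13948 differentiated 36.900; alphaTub84B undifferentiated 21.200; alphaTub84B differentiated 21.400
ΔCt(undifferentiated) = 32.550 − 21.200 = 11.350
ΔCt(differentiated) = 36.900 − 21.400 = 15.500
ΔΔCt = 15.500 − 11.350 = 4.150
Fold change = 2^(−4.150) = 0.0563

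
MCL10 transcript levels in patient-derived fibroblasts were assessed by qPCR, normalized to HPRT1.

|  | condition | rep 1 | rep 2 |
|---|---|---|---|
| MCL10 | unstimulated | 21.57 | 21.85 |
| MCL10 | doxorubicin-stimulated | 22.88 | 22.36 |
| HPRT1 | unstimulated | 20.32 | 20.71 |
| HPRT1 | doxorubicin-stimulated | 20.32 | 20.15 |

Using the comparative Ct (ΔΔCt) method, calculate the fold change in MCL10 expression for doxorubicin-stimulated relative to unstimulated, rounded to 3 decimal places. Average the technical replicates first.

0.438

Mean Ct: MCL10 unstimulated 21.710; MCL10 doxorubicin-stimulated 22.620; HPRT1 unstimulated 20.515; HPRT1 doxorubicin-stimulated 20.235
ΔCt(unstimulated) = 21.710 − 20.515 = 1.195
ΔCt(doxorubicin-stimulated) = 22.620 − 20.235 = 2.385
ΔΔCt = 2.385 − 1.195 = 1.190
Fold change = 2^(−1.190) = 0.4383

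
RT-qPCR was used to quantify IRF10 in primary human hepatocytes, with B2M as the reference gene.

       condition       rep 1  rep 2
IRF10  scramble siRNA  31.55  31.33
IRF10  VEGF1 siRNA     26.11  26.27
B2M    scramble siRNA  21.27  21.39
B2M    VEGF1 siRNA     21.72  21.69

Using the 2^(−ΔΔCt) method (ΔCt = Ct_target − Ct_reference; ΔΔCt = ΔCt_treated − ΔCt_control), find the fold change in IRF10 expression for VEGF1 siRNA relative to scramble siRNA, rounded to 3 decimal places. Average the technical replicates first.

49.351

Mean Ct: IRF10 scramble siRNA 31.440; IRF10 VEGF1 siRNA 26.190; B2M scramble siRNA 21.330; B2M VEGF1 siRNA 21.705
ΔCt(scramble siRNA) = 31.440 − 21.330 = 10.110
ΔCt(VEGF1 siRNA) = 26.190 − 21.705 = 4.485
ΔΔCt = 4.485 − 10.110 = -5.625
Fold change = 2^(−(-5.625)) = 2^5.625 = 49.3507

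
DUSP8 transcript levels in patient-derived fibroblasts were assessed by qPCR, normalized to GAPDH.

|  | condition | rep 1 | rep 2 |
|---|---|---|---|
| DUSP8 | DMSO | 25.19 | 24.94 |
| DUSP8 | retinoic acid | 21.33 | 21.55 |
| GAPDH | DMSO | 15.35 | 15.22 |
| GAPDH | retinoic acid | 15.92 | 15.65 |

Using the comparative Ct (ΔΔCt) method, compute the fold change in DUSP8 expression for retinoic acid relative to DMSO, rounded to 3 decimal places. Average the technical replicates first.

17.448

Mean Ct: DUSP8 DMSO 25.065; DUSP8 retinoic acid 21.440; GAPDH DMSO 15.285; GAPDH retinoic acid 15.785
ΔCt(DMSO) = 25.065 − 15.285 = 9.780
ΔCt(retinoic acid) = 21.440 − 15.785 = 5.655
ΔΔCt = 5.655 − 9.780 = -4.125
Fold change = 2^(−(-4.125)) = 2^4.125 = 17.4481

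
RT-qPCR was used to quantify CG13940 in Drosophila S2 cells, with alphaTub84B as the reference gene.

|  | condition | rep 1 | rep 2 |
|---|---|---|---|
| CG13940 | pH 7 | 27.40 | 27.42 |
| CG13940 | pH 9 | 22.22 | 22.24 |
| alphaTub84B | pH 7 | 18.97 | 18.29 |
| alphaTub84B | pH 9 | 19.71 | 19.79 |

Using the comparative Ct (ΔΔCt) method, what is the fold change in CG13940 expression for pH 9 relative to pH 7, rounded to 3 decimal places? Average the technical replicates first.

78.793

Mean Ct: CG13940 pH 7 27.410; CG13940 pH 9 22.230; alphaTub84B pH 7 18.630; alphaTub84B pH 9 19.750
ΔCt(pH 7) = 27.410 − 18.630 = 8.780
ΔCt(pH 9) = 22.230 − 19.750 = 2.480
ΔΔCt = 2.480 − 8.780 = -6.300
Fold change = 2^(−(-6.300)) = 2^6.300 = 78.7932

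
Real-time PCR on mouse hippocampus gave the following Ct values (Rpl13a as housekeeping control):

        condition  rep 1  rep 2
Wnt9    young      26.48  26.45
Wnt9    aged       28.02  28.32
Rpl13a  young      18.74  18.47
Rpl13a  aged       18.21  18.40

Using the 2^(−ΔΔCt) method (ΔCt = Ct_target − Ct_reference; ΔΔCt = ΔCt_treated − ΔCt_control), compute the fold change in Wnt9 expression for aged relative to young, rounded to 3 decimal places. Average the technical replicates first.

0.249

Mean Ct: Wnt9 young 26.465; Wnt9 aged 28.170; Rpl13a young 18.605; Rpl13a aged 18.305
ΔCt(young) = 26.465 − 18.605 = 7.860
ΔCt(aged) = 28.170 − 18.305 = 9.865
ΔΔCt = 9.865 − 7.860 = 2.005
Fold change = 2^(−2.005) = 0.2491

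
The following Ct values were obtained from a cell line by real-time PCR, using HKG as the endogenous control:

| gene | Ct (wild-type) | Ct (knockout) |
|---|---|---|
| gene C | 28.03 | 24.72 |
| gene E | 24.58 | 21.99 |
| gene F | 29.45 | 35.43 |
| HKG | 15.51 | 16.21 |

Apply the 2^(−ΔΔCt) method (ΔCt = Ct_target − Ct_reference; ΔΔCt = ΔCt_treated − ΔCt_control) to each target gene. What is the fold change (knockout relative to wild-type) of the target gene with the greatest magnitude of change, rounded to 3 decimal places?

gene C: ΔΔCt = (24.72−16.21) − (28.03−15.51) = 8.51 − 12.52 = -4.01; fold change = 2^4.01 = 16.111
gene E: ΔΔCt = (21.99−16.21) − (24.58−15.51) = 5.78 − 9.07 = -3.29; fold change = 2^3.29 = 9.781
gene F: ΔΔCt = (35.43−16.21) − (29.45−15.51) = 19.22 − 13.94 = 5.28; fold change = 2^-5.28 = 0.026
gene F has the largest |ΔΔCt| = 5.28.

0.026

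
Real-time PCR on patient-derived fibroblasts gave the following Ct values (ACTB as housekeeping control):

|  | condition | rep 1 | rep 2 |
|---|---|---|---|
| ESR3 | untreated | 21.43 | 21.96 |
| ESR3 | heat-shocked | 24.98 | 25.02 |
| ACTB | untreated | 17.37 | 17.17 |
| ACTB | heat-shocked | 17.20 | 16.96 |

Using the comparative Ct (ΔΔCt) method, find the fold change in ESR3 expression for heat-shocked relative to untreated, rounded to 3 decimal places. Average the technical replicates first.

Mean Ct: ESR3 untreated 21.695; ESR3 heat-shocked 25.000; ACTB untreated 17.270; ACTB heat-shocked 17.080
ΔCt(untreated) = 21.695 − 17.270 = 4.425
ΔCt(heat-shocked) = 25.000 − 17.080 = 7.920
ΔΔCt = 7.920 − 4.425 = 3.495
Fold change = 2^(−3.495) = 0.0887

0.089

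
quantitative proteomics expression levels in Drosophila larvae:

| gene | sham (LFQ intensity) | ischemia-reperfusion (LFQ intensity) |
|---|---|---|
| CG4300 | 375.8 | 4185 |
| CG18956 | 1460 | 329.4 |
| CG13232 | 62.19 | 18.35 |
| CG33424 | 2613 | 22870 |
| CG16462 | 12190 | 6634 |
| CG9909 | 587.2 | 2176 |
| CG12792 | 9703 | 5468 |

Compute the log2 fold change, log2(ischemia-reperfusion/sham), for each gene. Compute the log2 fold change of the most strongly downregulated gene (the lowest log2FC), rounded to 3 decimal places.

-2.148

log2(4185/375.8) = 3.477  (CG4300)
log2(329.4/1460) = -2.148  (CG18956)
log2(18.35/62.19) = -1.761  (CG13232)
log2(22870/2613) = 3.130  (CG33424)
log2(6634/12190) = -0.878  (CG16462)
log2(2176/587.2) = 1.890  (CG9909)
log2(5468/9703) = -0.827  (CG12792)
CG18956 is most strongly downregulated.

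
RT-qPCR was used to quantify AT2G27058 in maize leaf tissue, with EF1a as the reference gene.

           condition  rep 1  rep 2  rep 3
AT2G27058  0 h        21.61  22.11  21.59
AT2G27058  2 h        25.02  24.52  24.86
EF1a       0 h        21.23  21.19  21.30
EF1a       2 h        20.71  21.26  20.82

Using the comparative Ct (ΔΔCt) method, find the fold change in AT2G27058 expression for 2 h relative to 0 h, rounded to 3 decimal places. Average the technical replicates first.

0.099

Mean Ct: AT2G27058 0 h 21.770; AT2G27058 2 h 24.800; EF1a 0 h 21.240; EF1a 2 h 20.930
ΔCt(0 h) = 21.770 − 21.240 = 0.530
ΔCt(2 h) = 24.800 − 20.930 = 3.870
ΔΔCt = 3.870 − 0.530 = 3.340
Fold change = 2^(−3.340) = 0.0988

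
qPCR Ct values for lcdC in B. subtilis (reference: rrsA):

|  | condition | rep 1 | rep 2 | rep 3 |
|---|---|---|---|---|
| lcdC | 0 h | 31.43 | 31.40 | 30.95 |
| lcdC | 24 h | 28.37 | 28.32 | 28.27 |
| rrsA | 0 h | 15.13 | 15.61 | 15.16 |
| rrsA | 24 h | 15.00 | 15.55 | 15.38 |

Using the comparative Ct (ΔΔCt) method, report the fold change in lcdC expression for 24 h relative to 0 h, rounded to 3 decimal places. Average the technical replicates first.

7.727

Mean Ct: lcdC 0 h 31.260; lcdC 24 h 28.320; rrsA 0 h 15.300; rrsA 24 h 15.310
ΔCt(0 h) = 31.260 − 15.300 = 15.960
ΔCt(24 h) = 28.320 − 15.310 = 13.010
ΔΔCt = 13.010 − 15.960 = -2.950
Fold change = 2^(−(-2.950)) = 2^2.950 = 7.7275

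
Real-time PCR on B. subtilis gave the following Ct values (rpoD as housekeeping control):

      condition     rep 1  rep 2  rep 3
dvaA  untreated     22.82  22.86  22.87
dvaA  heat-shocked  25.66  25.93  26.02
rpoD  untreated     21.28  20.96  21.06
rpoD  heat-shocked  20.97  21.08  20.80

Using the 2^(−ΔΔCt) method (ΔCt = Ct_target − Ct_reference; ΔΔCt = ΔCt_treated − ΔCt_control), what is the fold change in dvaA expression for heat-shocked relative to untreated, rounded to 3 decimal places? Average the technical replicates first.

0.111

Mean Ct: dvaA untreated 22.850; dvaA heat-shocked 25.870; rpoD untreated 21.100; rpoD heat-shocked 20.950
ΔCt(untreated) = 22.850 − 21.100 = 1.750
ΔCt(heat-shocked) = 25.870 − 20.950 = 4.920
ΔΔCt = 4.920 − 1.750 = 3.170
Fold change = 2^(−3.170) = 0.1111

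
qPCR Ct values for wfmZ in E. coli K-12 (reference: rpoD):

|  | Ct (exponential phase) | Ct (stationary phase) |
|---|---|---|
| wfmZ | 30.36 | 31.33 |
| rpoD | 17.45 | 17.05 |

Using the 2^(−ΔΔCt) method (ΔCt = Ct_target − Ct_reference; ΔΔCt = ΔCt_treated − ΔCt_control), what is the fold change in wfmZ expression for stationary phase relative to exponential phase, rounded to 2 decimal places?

ΔCt(exponential phase) = 30.360 − 17.450 = 12.910
ΔCt(stationary phase) = 31.330 − 17.050 = 14.280
ΔΔCt = 14.280 − 12.910 = 1.370
Fold change = 2^(−1.370) = 0.387

0.39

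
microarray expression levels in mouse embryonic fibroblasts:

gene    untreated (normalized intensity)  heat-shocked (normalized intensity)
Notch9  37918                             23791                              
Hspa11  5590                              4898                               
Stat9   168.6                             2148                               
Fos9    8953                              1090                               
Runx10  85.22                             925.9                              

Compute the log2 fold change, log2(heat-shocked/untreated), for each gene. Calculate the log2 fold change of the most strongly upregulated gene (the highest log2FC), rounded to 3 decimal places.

3.671

log2(23791/37918) = -0.672  (Notch9)
log2(4898/5590) = -0.191  (Hspa11)
log2(2148/168.6) = 3.671  (Stat9)
log2(1090/8953) = -3.038  (Fos9)
log2(925.9/85.22) = 3.442  (Runx10)
Stat9 is most strongly upregulated.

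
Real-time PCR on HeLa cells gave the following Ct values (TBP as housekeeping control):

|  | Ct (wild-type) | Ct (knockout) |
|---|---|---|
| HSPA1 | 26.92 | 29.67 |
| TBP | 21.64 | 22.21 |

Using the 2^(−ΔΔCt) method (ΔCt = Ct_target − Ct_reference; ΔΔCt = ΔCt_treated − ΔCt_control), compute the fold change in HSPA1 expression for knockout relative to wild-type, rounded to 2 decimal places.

0.22

ΔCt(wild-type) = 26.920 − 21.640 = 5.280
ΔCt(knockout) = 29.670 − 22.210 = 7.460
ΔΔCt = 7.460 − 5.280 = 2.180
Fold change = 2^(−2.180) = 0.221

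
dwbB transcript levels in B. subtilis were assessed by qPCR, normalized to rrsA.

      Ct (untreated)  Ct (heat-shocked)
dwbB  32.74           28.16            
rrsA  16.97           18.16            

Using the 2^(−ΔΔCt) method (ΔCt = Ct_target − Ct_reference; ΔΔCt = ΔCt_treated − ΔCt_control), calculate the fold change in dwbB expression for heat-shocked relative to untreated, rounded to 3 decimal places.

54.569

ΔCt(untreated) = 32.740 − 16.970 = 15.770
ΔCt(heat-shocked) = 28.160 − 18.160 = 10.000
ΔΔCt = 10.000 − 15.770 = -5.770
Fold change = 2^(−(-5.770)) = 2^5.770 = 54.5686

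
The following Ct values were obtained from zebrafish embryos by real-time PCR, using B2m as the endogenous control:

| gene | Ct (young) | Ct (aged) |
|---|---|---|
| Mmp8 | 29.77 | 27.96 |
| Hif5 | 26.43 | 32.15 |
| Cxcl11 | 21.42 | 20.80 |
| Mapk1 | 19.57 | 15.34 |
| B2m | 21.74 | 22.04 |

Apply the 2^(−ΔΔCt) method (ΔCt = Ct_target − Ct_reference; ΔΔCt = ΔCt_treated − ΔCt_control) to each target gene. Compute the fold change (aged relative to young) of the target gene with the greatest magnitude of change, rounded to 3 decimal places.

Mmp8: ΔΔCt = (27.96−22.04) − (29.77−21.74) = 5.92 − 8.03 = -2.11; fold change = 2^2.11 = 4.317
Hif5: ΔΔCt = (32.15−22.04) − (26.43−21.74) = 10.11 − 4.69 = 5.42; fold change = 2^-5.42 = 0.023
Cxcl11: ΔΔCt = (20.80−22.04) − (21.42−21.74) = -1.24 − (-0.32) = -0.92; fold change = 2^0.92 = 1.892
Mapk1: ΔΔCt = (15.34−22.04) − (19.57−21.74) = -6.70 − (-2.17) = -4.53; fold change = 2^4.53 = 23.103
Hif5 has the largest |ΔΔCt| = 5.42.

0.023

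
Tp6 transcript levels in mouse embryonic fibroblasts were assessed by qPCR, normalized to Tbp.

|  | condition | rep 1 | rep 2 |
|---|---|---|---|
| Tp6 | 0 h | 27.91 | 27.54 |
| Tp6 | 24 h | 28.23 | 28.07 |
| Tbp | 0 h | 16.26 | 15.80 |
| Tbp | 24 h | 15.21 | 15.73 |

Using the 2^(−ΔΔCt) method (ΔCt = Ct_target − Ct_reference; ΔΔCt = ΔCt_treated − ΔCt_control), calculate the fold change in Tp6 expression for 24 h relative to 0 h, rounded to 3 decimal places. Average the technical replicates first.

Mean Ct: Tp6 0 h 27.725; Tp6 24 h 28.150; Tbp 0 h 16.030; Tbp 24 h 15.470
ΔCt(0 h) = 27.725 − 16.030 = 11.695
ΔCt(24 h) = 28.150 − 15.470 = 12.680
ΔΔCt = 12.680 − 11.695 = 0.985
Fold change = 2^(−0.985) = 0.5052

0.505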